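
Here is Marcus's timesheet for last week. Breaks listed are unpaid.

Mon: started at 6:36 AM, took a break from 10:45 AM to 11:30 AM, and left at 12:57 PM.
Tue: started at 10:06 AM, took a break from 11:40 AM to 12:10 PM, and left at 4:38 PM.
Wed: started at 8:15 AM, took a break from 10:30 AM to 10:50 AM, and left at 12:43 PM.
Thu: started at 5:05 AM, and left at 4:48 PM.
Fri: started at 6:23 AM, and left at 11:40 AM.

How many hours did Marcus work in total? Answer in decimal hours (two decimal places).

32.77 hours

Mon: 6:36 AM–12:57 PM = 6 h 21 min; less 45 min break → 5 h 36 min
Tue: 10:06 AM–4:38 PM = 6 h 32 min; less 30 min break → 6 h 2 min
Wed: 8:15 AM–12:43 PM = 4 h 28 min; less 20 min break → 4 h 8 min
Thu: 5:05 AM–4:48 PM = 11 h 43 min
Fri: 6:23 AM–11:40 AM = 5 h 17 min
Total: 5 h 36 min + 6 h 2 min + 4 h 8 min + 11 h 43 min + 5 h 17 min = 32 h 46 min.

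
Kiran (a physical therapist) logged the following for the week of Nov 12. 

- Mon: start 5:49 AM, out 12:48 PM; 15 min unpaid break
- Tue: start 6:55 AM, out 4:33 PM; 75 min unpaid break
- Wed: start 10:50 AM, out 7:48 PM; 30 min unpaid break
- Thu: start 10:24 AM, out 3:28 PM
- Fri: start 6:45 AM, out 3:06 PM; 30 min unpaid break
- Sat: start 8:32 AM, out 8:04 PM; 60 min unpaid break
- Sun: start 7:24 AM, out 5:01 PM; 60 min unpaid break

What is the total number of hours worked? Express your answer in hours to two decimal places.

Mon: 5:49 AM–12:48 PM = 6 h 59 min; less 15 min break → 6 h 44 min
Tue: 6:55 AM–4:33 PM = 9 h 38 min; less 75 min break → 8 h 23 min
Wed: 10:50 AM–7:48 PM = 8 h 58 min; less 30 min break → 8 h 28 min
Thu: 10:24 AM–3:28 PM = 5 h 4 min
Fri: 6:45 AM–3:06 PM = 8 h 21 min; less 30 min break → 7 h 51 min
Sat: 8:32 AM–8:04 PM = 11 h 32 min; less 60 min break → 10 h 32 min
Sun: 7:24 AM–5:01 PM = 9 h 37 min; less 60 min break → 8 h 37 min
Total: 6 h 44 min + 8 h 23 min + 8 h 28 min + 5 h 4 min + 7 h 51 min + 10 h 32 min + 8 h 37 min = 55 h 39 min.

55.65 hours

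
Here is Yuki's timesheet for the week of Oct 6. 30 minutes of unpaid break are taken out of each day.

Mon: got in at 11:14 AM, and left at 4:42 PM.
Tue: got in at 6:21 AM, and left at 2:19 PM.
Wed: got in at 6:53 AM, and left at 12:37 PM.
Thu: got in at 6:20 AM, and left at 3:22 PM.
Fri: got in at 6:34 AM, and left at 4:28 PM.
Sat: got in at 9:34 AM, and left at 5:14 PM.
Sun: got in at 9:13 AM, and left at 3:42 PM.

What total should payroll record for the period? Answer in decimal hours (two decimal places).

48.75 hours

Mon: 11:14 AM–4:42 PM = 5 h 28 min; less 30 min break → 4 h 58 min
Tue: 6:21 AM–2:19 PM = 7 h 58 min; less 30 min break → 7 h 28 min
Wed: 6:53 AM–12:37 PM = 5 h 44 min; less 30 min break → 5 h 14 min
Thu: 6:20 AM–3:22 PM = 9 h 2 min; less 30 min break → 8 h 32 min
Fri: 6:34 AM–4:28 PM = 9 h 54 min; less 30 min break → 9 h 24 min
Sat: 9:34 AM–5:14 PM = 7 h 40 min; less 30 min break → 7 h 10 min
Sun: 9:13 AM–3:42 PM = 6 h 29 min; less 30 min break → 5 h 59 min
Total: 4 h 58 min + 7 h 28 min + 5 h 14 min + 8 h 32 min + 9 h 24 min + 7 h 10 min + 5 h 59 min = 48 h 45 min.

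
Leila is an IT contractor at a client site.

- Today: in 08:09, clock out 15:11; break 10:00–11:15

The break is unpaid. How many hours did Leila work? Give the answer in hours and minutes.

5 h 47 min

Today: 08:09–15:11 = 7 h 2 min; less 75 min break → 5 h 47 min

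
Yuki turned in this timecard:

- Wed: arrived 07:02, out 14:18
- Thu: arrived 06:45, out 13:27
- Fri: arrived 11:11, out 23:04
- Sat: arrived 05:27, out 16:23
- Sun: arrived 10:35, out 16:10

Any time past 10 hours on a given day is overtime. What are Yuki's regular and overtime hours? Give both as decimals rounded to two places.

Wed: 07:02–14:18 = 7 h 16 min
Thu: 06:45–13:27 = 6 h 42 min
Fri: 11:11–23:04 = 11 h 53 min
Sat: 05:27–16:23 = 10 h 56 min
Sun: 10:35–16:10 = 5 h 35 min
Wed reg 7 h 16 min / OT 0 h 0 min; Thu reg 6 h 42 min / OT 0 h 0 min; Fri reg 10 h 0 min / OT 1 h 53 min; Sat reg 10 h 0 min / OT 0 h 56 min; Sun reg 5 h 35 min / OT 0 h 0 min.
Totals: regular 39 h 33 min, overtime 2 h 49 min.

Regular 39.55 hours, overtime 2.82 hours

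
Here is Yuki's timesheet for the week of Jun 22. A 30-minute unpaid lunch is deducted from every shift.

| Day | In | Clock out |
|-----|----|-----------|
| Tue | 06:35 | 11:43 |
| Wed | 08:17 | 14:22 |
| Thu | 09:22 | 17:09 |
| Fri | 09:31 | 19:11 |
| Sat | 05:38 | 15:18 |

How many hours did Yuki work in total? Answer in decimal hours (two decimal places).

35.83 hours

Tue: 06:35–11:43 = 5 h 8 min; less 30 min break → 4 h 38 min
Wed: 08:17–14:22 = 6 h 5 min; less 30 min break → 5 h 35 min
Thu: 09:22–17:09 = 7 h 47 min; less 30 min break → 7 h 17 min
Fri: 09:31–19:11 = 9 h 40 min; less 30 min break → 9 h 10 min
Sat: 05:38–15:18 = 9 h 40 min; less 30 min break → 9 h 10 min
Total: 4 h 38 min + 5 h 35 min + 7 h 17 min + 9 h 10 min + 9 h 10 min = 35 h 50 min.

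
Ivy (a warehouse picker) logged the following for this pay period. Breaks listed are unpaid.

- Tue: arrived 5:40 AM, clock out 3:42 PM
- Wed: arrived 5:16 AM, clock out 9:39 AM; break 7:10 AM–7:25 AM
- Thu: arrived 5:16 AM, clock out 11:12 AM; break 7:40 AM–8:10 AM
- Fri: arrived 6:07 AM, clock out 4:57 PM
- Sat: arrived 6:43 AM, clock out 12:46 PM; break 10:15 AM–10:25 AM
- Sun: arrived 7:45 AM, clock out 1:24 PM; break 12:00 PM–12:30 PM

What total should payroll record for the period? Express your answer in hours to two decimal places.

Tue: 5:40 AM–3:42 PM = 10 h 2 min
Wed: 5:16 AM–9:39 AM = 4 h 23 min; less 15 min break → 4 h 8 min
Thu: 5:16 AM–11:12 AM = 5 h 56 min; less 30 min break → 5 h 26 min
Fri: 6:07 AM–4:57 PM = 10 h 50 min
Sat: 6:43 AM–12:46 PM = 6 h 3 min; less 10 min break → 5 h 53 min
Sun: 7:45 AM–1:24 PM = 5 h 39 min; less 30 min break → 5 h 9 min
Total: 10 h 2 min + 4 h 8 min + 5 h 26 min + 10 h 50 min + 5 h 53 min + 5 h 9 min = 41 h 28 min.

41.47 hours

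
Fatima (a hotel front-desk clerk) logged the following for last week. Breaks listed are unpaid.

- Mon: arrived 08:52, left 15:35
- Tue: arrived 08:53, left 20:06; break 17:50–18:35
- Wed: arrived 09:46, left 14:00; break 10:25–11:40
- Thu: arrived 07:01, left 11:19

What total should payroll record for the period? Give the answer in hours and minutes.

Mon: 08:52–15:35 = 6 h 43 min
Tue: 08:53–20:06 = 11 h 13 min; less 45 min break → 10 h 28 min
Wed: 09:46–14:00 = 4 h 14 min; less 75 min break → 2 h 59 min
Thu: 07:01–11:19 = 4 h 18 min
Total: 6 h 43 min + 10 h 28 min + 2 h 59 min + 4 h 18 min = 24 h 28 min.

24 h 28 min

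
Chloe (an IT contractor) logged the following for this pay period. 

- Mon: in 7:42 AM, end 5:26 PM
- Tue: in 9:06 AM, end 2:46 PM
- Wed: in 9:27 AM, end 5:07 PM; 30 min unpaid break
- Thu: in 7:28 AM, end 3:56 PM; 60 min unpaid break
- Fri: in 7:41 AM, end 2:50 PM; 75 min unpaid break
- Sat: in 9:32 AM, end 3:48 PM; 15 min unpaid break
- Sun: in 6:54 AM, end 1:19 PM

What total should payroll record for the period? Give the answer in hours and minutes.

Mon: 7:42 AM–5:26 PM = 9 h 44 min
Tue: 9:06 AM–2:46 PM = 5 h 40 min
Wed: 9:27 AM–5:07 PM = 7 h 40 min; less 30 min break → 7 h 10 min
Thu: 7:28 AM–3:56 PM = 8 h 28 min; less 60 min break → 7 h 28 min
Fri: 7:41 AM–2:50 PM = 7 h 9 min; less 75 min break → 5 h 54 min
Sat: 9:32 AM–3:48 PM = 6 h 16 min; less 15 min break → 6 h 1 min
Sun: 6:54 AM–1:19 PM = 6 h 25 min
Total: 9 h 44 min + 5 h 40 min + 7 h 10 min + 7 h 28 min + 5 h 54 min + 6 h 1 min + 6 h 25 min = 48 h 22 min.

48 h 22 min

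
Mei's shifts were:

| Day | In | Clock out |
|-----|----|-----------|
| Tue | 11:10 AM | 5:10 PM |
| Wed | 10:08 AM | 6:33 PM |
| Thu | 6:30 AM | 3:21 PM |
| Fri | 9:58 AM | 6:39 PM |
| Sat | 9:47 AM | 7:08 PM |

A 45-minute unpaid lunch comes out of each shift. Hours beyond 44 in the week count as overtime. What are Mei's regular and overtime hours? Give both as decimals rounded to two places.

Tue: 11:10 AM–5:10 PM = 6 h 0 min; less 45 min break → 5 h 15 min
Wed: 10:08 AM–6:33 PM = 8 h 25 min; less 45 min break → 7 h 40 min
Thu: 6:30 AM–3:21 PM = 8 h 51 min; less 45 min break → 8 h 6 min
Fri: 9:58 AM–6:39 PM = 8 h 41 min; less 45 min break → 7 h 56 min
Sat: 9:47 AM–7:08 PM = 9 h 21 min; less 45 min break → 8 h 36 min
Total worked: 37 h 33 min = 37.55 h.
Threshold 44 h → overtime 0 h 0 min, regular 37 h 33 min.

Regular 37.55 hours, overtime 0.00 hours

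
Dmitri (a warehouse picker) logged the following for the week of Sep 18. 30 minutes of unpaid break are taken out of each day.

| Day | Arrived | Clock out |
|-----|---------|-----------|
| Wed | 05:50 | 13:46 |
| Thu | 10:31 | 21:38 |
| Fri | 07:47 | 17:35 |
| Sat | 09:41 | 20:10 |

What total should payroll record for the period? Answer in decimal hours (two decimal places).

37.33 hours

Wed: 05:50–13:46 = 7 h 56 min; less 30 min break → 7 h 26 min
Thu: 10:31–21:38 = 11 h 7 min; less 30 min break → 10 h 37 min
Fri: 07:47–17:35 = 9 h 48 min; less 30 min break → 9 h 18 min
Sat: 09:41–20:10 = 10 h 29 min; less 30 min break → 9 h 59 min
Total: 7 h 26 min + 10 h 37 min + 9 h 18 min + 9 h 59 min = 37 h 20 min.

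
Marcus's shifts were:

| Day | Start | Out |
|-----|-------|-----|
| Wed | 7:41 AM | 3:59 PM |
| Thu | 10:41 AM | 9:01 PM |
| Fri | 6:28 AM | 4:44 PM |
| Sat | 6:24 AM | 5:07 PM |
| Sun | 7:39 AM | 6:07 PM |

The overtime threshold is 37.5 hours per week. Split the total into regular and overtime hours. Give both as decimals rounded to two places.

Regular 37.50 hours, overtime 12.58 hours

Wed: 7:41 AM–3:59 PM = 8 h 18 min
Thu: 10:41 AM–9:01 PM = 10 h 20 min
Fri: 6:28 AM–4:44 PM = 10 h 16 min
Sat: 6:24 AM–5:07 PM = 10 h 43 min
Sun: 7:39 AM–6:07 PM = 10 h 28 min
Total worked: 50 h 5 min = 50.08 h.
Threshold 37.5 h → overtime 12 h 35 min, regular 37 h 30 min.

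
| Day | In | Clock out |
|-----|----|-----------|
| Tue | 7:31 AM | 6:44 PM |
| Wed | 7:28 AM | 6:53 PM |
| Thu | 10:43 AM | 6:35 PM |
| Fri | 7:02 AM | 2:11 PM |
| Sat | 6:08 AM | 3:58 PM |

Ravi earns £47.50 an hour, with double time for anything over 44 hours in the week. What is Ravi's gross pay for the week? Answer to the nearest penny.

Tue: 7:31 AM–6:44 PM = 11 h 13 min
Wed: 7:28 AM–6:53 PM = 11 h 25 min
Thu: 10:43 AM–6:35 PM = 7 h 52 min
Fri: 7:02 AM–2:11 PM = 7 h 9 min
Sat: 6:08 AM–3:58 PM = 9 h 50 min
Total worked: 47 h 29 min = 2849 min.
Regular 44 h 0 min = 2640 min at £47.50/h; overtime 3 h 29 min = 209 min at £95.00/h.
Pay = (2640 × £47.50 + 209 × £95.00) ÷ 60 = £2420.92.

£2420.92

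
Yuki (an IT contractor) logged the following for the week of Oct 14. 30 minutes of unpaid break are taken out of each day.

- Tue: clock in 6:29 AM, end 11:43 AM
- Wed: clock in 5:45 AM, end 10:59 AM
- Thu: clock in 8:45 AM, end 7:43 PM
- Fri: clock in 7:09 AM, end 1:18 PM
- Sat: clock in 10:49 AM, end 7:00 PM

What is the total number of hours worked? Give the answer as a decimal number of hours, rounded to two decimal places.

33.27 hours

Tue: 6:29 AM–11:43 AM = 5 h 14 min; less 30 min break → 4 h 44 min
Wed: 5:45 AM–10:59 AM = 5 h 14 min; less 30 min break → 4 h 44 min
Thu: 8:45 AM–7:43 PM = 10 h 58 min; less 30 min break → 10 h 28 min
Fri: 7:09 AM–1:18 PM = 6 h 9 min; less 30 min break → 5 h 39 min
Sat: 10:49 AM–7:00 PM = 8 h 11 min; less 30 min break → 7 h 41 min
Total: 4 h 44 min + 4 h 44 min + 10 h 28 min + 5 h 39 min + 7 h 41 min = 33 h 16 min.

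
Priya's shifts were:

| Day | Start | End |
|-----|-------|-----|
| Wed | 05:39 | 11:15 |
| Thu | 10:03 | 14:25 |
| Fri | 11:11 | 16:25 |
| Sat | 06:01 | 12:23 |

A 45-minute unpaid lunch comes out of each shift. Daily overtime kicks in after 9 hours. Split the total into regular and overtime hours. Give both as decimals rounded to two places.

Wed: 05:39–11:15 = 5 h 36 min; less 45 min break → 4 h 51 min
Thu: 10:03–14:25 = 4 h 22 min; less 45 min break → 3 h 37 min
Fri: 11:11–16:25 = 5 h 14 min; less 45 min break → 4 h 29 min
Sat: 06:01–12:23 = 6 h 22 min; less 45 min break → 5 h 37 min
Wed reg 4 h 51 min / OT 0 h 0 min; Thu reg 3 h 37 min / OT 0 h 0 min; Fri reg 4 h 29 min / OT 0 h 0 min; Sat reg 5 h 37 min / OT 0 h 0 min.
Totals: regular 18 h 34 min, overtime 0 h 0 min.

Regular 18.57 hours, overtime 0.00 hours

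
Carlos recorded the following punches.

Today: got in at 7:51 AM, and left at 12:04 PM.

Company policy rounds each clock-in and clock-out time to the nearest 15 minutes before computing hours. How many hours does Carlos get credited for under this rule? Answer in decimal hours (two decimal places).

Today: in 7:51 AM→7:45 AM, out 12:04 PM→12:00 PM; 4 h 15 min

4.25 hours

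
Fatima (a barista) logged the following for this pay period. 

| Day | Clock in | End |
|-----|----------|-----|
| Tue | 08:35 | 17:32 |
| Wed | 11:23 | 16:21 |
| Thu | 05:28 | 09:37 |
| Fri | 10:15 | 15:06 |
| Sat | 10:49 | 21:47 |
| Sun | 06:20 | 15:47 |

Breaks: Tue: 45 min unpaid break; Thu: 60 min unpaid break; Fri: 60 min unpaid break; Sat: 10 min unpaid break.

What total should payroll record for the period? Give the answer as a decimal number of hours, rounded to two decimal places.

40.42 hours

Tue: 08:35–17:32 = 8 h 57 min; less 45 min break → 8 h 12 min
Wed: 11:23–16:21 = 4 h 58 min
Thu: 05:28–09:37 = 4 h 9 min; less 60 min break → 3 h 9 min
Fri: 10:15–15:06 = 4 h 51 min; less 60 min break → 3 h 51 min
Sat: 10:49–21:47 = 10 h 58 min; less 10 min break → 10 h 48 min
Sun: 06:20–15:47 = 9 h 27 min
Total: 8 h 12 min + 4 h 58 min + 3 h 9 min + 3 h 51 min + 10 h 48 min + 9 h 27 min = 40 h 25 min.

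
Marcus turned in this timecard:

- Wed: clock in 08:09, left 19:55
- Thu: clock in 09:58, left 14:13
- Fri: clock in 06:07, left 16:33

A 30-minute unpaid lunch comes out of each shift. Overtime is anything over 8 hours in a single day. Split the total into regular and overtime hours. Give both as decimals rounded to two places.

Wed: 08:09–19:55 = 11 h 46 min; less 30 min break → 11 h 16 min
Thu: 09:58–14:13 = 4 h 15 min; less 30 min break → 3 h 45 min
Fri: 06:07–16:33 = 10 h 26 min; less 30 min break → 9 h 56 min
Wed reg 8 h 0 min / OT 3 h 16 min; Thu reg 3 h 45 min / OT 0 h 0 min; Fri reg 8 h 0 min / OT 1 h 56 min.
Totals: regular 19 h 45 min, overtime 5 h 12 min.

Regular 19.75 hours, overtime 5.20 hours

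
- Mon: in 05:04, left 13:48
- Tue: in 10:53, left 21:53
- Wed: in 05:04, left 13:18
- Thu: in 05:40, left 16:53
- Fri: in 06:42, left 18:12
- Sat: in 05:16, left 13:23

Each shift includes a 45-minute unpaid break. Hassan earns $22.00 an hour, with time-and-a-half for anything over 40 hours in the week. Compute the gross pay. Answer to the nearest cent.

$1351.90

Mon: 05:04–13:48 = 8 h 44 min; less 45 min break → 7 h 59 min
Tue: 10:53–21:53 = 11 h 0 min; less 45 min break → 10 h 15 min
Wed: 05:04–13:18 = 8 h 14 min; less 45 min break → 7 h 29 min
Thu: 05:40–16:53 = 11 h 13 min; less 45 min break → 10 h 28 min
Fri: 06:42–18:12 = 11 h 30 min; less 45 min break → 10 h 45 min
Sat: 05:16–13:23 = 8 h 7 min; less 45 min break → 7 h 22 min
Total worked: 54 h 18 min = 3258 min.
Regular 40 h 0 min = 2400 min at $22.00/h; overtime 14 h 18 min = 858 min at $33.00/h.
Pay = (2400 × $22.00 + 858 × $33.00) ÷ 60 = $1351.90.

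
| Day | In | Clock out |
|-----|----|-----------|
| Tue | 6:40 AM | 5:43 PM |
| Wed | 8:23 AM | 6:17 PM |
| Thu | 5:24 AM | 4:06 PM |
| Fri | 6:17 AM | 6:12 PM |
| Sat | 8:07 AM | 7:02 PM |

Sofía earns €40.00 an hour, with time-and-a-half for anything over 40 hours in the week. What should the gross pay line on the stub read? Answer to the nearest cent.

Tue: 6:40 AM–5:43 PM = 11 h 3 min
Wed: 8:23 AM–6:17 PM = 9 h 54 min
Thu: 5:24 AM–4:06 PM = 10 h 42 min
Fri: 6:17 AM–6:12 PM = 11 h 55 min
Sat: 8:07 AM–7:02 PM = 10 h 55 min
Total worked: 54 h 29 min = 3269 min.
Regular 40 h 0 min = 2400 min at €40.00/h; overtime 14 h 29 min = 869 min at €60.00/h.
Pay = (2400 × €40.00 + 869 × €60.00) ÷ 60 = €2469.00.

€2469.00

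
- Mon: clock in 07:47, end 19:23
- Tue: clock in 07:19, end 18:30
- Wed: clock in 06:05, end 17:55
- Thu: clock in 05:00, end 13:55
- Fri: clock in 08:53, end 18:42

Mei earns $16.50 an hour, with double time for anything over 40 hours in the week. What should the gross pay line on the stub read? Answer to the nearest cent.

$1100.55

Mon: 07:47–19:23 = 11 h 36 min
Tue: 07:19–18:30 = 11 h 11 min
Wed: 06:05–17:55 = 11 h 50 min
Thu: 05:00–13:55 = 8 h 55 min
Fri: 08:53–18:42 = 9 h 49 min
Total worked: 53 h 21 min = 3201 min.
Regular 40 h 0 min = 2400 min at $16.50/h; overtime 13 h 21 min = 801 min at $33.00/h.
Pay = (2400 × $16.50 + 801 × $33.00) ÷ 60 = $1100.55.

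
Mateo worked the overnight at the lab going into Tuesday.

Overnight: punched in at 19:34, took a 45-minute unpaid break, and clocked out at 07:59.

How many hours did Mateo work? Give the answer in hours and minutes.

Overnight: 19:34 → midnight = 4 h 26 min; midnight → 07:59 = 7 h 59 min; span 12 h 25 min; less 45 min break → 11 h 40 min

11 h 40 min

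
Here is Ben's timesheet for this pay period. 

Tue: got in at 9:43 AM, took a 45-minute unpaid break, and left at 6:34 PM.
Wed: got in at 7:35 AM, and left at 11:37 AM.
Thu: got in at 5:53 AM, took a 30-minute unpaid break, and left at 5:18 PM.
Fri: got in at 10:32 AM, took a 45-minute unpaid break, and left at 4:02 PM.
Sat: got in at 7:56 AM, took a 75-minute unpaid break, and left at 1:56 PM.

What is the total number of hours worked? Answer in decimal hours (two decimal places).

32.55 hours

Tue: 9:43 AM–6:34 PM = 8 h 51 min; less 45 min break → 8 h 6 min
Wed: 7:35 AM–11:37 AM = 4 h 2 min
Thu: 5:53 AM–5:18 PM = 11 h 25 min; less 30 min break → 10 h 55 min
Fri: 10:32 AM–4:02 PM = 5 h 30 min; less 45 min break → 4 h 45 min
Sat: 7:56 AM–1:56 PM = 6 h 0 min; less 75 min break → 4 h 45 min
Total: 8 h 6 min + 4 h 2 min + 10 h 55 min + 4 h 45 min + 4 h 45 min = 32 h 33 min.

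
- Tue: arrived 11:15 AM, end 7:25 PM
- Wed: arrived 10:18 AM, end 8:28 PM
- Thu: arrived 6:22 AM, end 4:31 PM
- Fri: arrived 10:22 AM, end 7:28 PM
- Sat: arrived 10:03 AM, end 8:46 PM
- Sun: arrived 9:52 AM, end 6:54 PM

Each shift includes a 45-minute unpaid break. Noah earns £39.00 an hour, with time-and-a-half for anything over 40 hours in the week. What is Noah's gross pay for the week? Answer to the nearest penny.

Tue: 11:15 AM–7:25 PM = 8 h 10 min; less 45 min break → 7 h 25 min
Wed: 10:18 AM–8:28 PM = 10 h 10 min; less 45 min break → 9 h 25 min
Thu: 6:22 AM–4:31 PM = 10 h 9 min; less 45 min break → 9 h 24 min
Fri: 10:22 AM–7:28 PM = 9 h 6 min; less 45 min break → 8 h 21 min
Sat: 10:03 AM–8:46 PM = 10 h 43 min; less 45 min break → 9 h 58 min
Sun: 9:52 AM–6:54 PM = 9 h 2 min; less 45 min break → 8 h 17 min
Total worked: 52 h 50 min = 3170 min.
Regular 40 h 0 min = 2400 min at £39.00/h; overtime 12 h 50 min = 770 min at £58.50/h.
Pay = (2400 × £39.00 + 770 × £58.50) ÷ 60 = £2310.75.

£2310.75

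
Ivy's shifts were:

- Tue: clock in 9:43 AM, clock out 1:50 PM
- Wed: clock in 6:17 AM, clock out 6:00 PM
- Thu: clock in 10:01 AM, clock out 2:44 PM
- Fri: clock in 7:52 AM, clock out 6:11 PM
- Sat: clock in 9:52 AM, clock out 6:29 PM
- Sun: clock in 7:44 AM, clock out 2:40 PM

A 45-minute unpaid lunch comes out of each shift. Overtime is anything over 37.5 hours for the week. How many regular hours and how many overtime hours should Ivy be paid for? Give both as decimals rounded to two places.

Regular 37.50 hours, overtime 4.42 hours

Tue: 9:43 AM–1:50 PM = 4 h 7 min; less 45 min break → 3 h 22 min
Wed: 6:17 AM–6:00 PM = 11 h 43 min; less 45 min break → 10 h 58 min
Thu: 10:01 AM–2:44 PM = 4 h 43 min; less 45 min break → 3 h 58 min
Fri: 7:52 AM–6:11 PM = 10 h 19 min; less 45 min break → 9 h 34 min
Sat: 9:52 AM–6:29 PM = 8 h 37 min; less 45 min break → 7 h 52 min
Sun: 7:44 AM–2:40 PM = 6 h 56 min; less 45 min break → 6 h 11 min
Total worked: 41 h 55 min = 41.92 h.
Threshold 37.5 h → overtime 4 h 25 min, regular 37 h 30 min.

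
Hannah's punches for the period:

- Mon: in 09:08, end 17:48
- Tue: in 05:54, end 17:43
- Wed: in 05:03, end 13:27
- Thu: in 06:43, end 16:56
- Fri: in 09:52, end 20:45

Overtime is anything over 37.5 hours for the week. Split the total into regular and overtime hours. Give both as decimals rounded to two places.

Mon: 09:08–17:48 = 8 h 40 min
Tue: 05:54–17:43 = 11 h 49 min
Wed: 05:03–13:27 = 8 h 24 min
Thu: 06:43–16:56 = 10 h 13 min
Fri: 09:52–20:45 = 10 h 53 min
Total worked: 49 h 59 min = 49.98 h.
Threshold 37.5 h → overtime 12 h 29 min, regular 37 h 30 min.

Regular 37.50 hours, overtime 12.48 hours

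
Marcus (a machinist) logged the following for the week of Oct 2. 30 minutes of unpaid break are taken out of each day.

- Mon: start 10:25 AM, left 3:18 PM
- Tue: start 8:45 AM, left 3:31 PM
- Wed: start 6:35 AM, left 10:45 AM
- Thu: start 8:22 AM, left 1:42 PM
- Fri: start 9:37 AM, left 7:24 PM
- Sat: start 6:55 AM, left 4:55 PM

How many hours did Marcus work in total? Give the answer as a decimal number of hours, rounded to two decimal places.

Mon: 10:25 AM–3:18 PM = 4 h 53 min; less 30 min break → 4 h 23 min
Tue: 8:45 AM–3:31 PM = 6 h 46 min; less 30 min break → 6 h 16 min
Wed: 6:35 AM–10:45 AM = 4 h 10 min; less 30 min break → 3 h 40 min
Thu: 8:22 AM–1:42 PM = 5 h 20 min; less 30 min break → 4 h 50 min
Fri: 9:37 AM–7:24 PM = 9 h 47 min; less 30 min break → 9 h 17 min
Sat: 6:55 AM–4:55 PM = 10 h 0 min; less 30 min break → 9 h 30 min
Total: 4 h 23 min + 6 h 16 min + 3 h 40 min + 4 h 50 min + 9 h 17 min + 9 h 30 min = 37 h 56 min.

37.93 hours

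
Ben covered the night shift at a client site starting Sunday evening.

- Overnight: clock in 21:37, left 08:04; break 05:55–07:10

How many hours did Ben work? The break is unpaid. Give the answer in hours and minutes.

Overnight: 21:37 → midnight = 2 h 23 min; midnight → 08:04 = 8 h 4 min; span 10 h 27 min; less 75 min break → 9 h 12 min

9 h 12 min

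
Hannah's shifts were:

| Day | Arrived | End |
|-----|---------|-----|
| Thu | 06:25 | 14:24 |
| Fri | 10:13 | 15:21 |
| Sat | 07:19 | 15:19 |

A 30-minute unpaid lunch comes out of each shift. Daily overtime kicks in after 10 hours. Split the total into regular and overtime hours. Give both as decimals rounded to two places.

Thu: 06:25–14:24 = 7 h 59 min; less 30 min break → 7 h 29 min
Fri: 10:13–15:21 = 5 h 8 min; less 30 min break → 4 h 38 min
Sat: 07:19–15:19 = 8 h 0 min; less 30 min break → 7 h 30 min
Thu reg 7 h 29 min / OT 0 h 0 min; Fri reg 4 h 38 min / OT 0 h 0 min; Sat reg 7 h 30 min / OT 0 h 0 min.
Totals: regular 19 h 37 min, overtime 0 h 0 min.

Regular 19.62 hours, overtime 0.00 hours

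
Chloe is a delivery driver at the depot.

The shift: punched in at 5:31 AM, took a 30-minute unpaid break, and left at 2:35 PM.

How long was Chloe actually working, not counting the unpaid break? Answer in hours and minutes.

8 h 34 min

The shift: 5:31 AM–2:35 PM = 9 h 4 min; less 30 min break → 8 h 34 min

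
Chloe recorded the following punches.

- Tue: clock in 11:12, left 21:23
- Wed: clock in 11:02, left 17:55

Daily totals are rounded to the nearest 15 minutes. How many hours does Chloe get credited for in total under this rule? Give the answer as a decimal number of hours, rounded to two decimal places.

17.25 hours

Tue: 11:12–21:23 = 10 h 11 min → rounds to 10 h 15 min
Wed: 11:02–17:55 = 6 h 53 min → rounds to 7 h 0 min
Total credited: 17 h 15 min.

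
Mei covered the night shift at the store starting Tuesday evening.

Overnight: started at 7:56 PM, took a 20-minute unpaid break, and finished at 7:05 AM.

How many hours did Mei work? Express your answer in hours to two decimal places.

10.82 hours

Overnight: 7:56 PM → midnight = 4 h 4 min; midnight → 7:05 AM = 7 h 5 min; span 11 h 9 min; less 20 min break → 10 h 49 min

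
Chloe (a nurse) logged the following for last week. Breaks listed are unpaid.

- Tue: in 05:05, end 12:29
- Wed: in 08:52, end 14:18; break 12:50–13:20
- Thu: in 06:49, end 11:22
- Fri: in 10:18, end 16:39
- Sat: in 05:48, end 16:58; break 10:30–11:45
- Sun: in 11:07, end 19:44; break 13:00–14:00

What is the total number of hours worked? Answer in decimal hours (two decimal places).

40.77 hours

Tue: 05:05–12:29 = 7 h 24 min
Wed: 08:52–14:18 = 5 h 26 min; less 30 min break → 4 h 56 min
Thu: 06:49–11:22 = 4 h 33 min
Fri: 10:18–16:39 = 6 h 21 min
Sat: 05:48–16:58 = 11 h 10 min; less 75 min break → 9 h 55 min
Sun: 11:07–19:44 = 8 h 37 min; less 60 min break → 7 h 37 min
Total: 7 h 24 min + 4 h 56 min + 4 h 33 min + 6 h 21 min + 9 h 55 min + 7 h 37 min = 40 h 46 min.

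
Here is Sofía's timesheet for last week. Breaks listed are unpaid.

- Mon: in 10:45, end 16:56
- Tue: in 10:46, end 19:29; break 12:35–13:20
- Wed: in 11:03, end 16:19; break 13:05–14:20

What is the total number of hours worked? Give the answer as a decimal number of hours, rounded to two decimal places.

Mon: 10:45–16:56 = 6 h 11 min
Tue: 10:46–19:29 = 8 h 43 min; less 45 min break → 7 h 58 min
Wed: 11:03–16:19 = 5 h 16 min; less 75 min break → 4 h 1 min
Total: 6 h 11 min + 7 h 58 min + 4 h 1 min = 18 h 10 min.

18.17 hours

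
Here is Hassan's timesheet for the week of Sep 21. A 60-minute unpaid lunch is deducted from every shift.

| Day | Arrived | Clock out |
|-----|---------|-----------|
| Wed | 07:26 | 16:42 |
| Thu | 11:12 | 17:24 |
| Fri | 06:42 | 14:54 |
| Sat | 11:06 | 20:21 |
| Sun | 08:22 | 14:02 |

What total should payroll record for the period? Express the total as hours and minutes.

Wed: 07:26–16:42 = 9 h 16 min; less 60 min break → 8 h 16 min
Thu: 11:12–17:24 = 6 h 12 min; less 60 min break → 5 h 12 min
Fri: 06:42–14:54 = 8 h 12 min; less 60 min break → 7 h 12 min
Sat: 11:06–20:21 = 9 h 15 min; less 60 min break → 8 h 15 min
Sun: 08:22–14:02 = 5 h 40 min; less 60 min break → 4 h 40 min
Total: 8 h 16 min + 5 h 12 min + 7 h 12 min + 8 h 15 min + 4 h 40 min = 33 h 35 min.

33 h 35 min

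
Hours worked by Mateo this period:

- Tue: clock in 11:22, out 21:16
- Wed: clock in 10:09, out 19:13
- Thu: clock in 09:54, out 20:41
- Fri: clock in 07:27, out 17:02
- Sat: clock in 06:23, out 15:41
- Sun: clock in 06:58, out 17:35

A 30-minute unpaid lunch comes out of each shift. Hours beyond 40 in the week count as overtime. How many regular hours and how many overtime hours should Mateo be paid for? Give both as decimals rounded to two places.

Tue: 11:22–21:16 = 9 h 54 min; less 30 min break → 9 h 24 min
Wed: 10:09–19:13 = 9 h 4 min; less 30 min break → 8 h 34 min
Thu: 09:54–20:41 = 10 h 47 min; less 30 min break → 10 h 17 min
Fri: 07:27–17:02 = 9 h 35 min; less 30 min break → 9 h 5 min
Sat: 06:23–15:41 = 9 h 18 min; less 30 min break → 8 h 48 min
Sun: 06:58–17:35 = 10 h 37 min; less 30 min break → 10 h 7 min
Total worked: 56 h 15 min = 56.25 h.
Threshold 40 h → overtime 16 h 15 min, regular 40 h 0 min.

Regular 40.00 hours, overtime 16.25 hours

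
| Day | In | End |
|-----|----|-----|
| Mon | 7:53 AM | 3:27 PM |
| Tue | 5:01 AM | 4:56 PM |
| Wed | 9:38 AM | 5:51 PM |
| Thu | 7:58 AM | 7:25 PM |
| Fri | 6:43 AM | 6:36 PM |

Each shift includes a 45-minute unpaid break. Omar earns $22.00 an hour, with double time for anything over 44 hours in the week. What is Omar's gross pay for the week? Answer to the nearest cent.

$1112.47

Mon: 7:53 AM–3:27 PM = 7 h 34 min; less 45 min break → 6 h 49 min
Tue: 5:01 AM–4:56 PM = 11 h 55 min; less 45 min break → 11 h 10 min
Wed: 9:38 AM–5:51 PM = 8 h 13 min; less 45 min break → 7 h 28 min
Thu: 7:58 AM–7:25 PM = 11 h 27 min; less 45 min break → 10 h 42 min
Fri: 6:43 AM–6:36 PM = 11 h 53 min; less 45 min break → 11 h 8 min
Total worked: 47 h 17 min = 2837 min.
Regular 44 h 0 min = 2640 min at $22.00/h; overtime 3 h 17 min = 197 min at $44.00/h.
Pay = (2640 × $22.00 + 197 × $44.00) ÷ 60 = $1112.47.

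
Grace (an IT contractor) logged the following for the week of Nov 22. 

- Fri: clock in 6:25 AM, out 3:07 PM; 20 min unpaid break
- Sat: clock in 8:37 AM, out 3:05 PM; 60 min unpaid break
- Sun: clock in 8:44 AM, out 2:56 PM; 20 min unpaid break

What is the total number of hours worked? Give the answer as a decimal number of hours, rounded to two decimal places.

19.70 hours

Fri: 6:25 AM–3:07 PM = 8 h 42 min; less 20 min break → 8 h 22 min
Sat: 8:37 AM–3:05 PM = 6 h 28 min; less 60 min break → 5 h 28 min
Sun: 8:44 AM–2:56 PM = 6 h 12 min; less 20 min break → 5 h 52 min
Total: 8 h 22 min + 5 h 28 min + 5 h 52 min = 19 h 42 min.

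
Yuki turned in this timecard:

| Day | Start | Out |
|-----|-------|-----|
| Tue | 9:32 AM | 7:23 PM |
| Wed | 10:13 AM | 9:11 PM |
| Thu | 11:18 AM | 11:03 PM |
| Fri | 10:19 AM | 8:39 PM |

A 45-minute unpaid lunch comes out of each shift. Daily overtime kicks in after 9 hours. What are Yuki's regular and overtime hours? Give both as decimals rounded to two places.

Regular 36.00 hours, overtime 3.90 hours

Tue: 9:32 AM–7:23 PM = 9 h 51 min; less 45 min break → 9 h 6 min
Wed: 10:13 AM–9:11 PM = 10 h 58 min; less 45 min break → 10 h 13 min
Thu: 11:18 AM–11:03 PM = 11 h 45 min; less 45 min break → 11 h 0 min
Fri: 10:19 AM–8:39 PM = 10 h 20 min; less 45 min break → 9 h 35 min
Tue reg 9 h 0 min / OT 0 h 6 min; Wed reg 9 h 0 min / OT 1 h 13 min; Thu reg 9 h 0 min / OT 2 h 0 min; Fri reg 9 h 0 min / OT 0 h 35 min.
Totals: regular 36 h 0 min, overtime 3 h 54 min.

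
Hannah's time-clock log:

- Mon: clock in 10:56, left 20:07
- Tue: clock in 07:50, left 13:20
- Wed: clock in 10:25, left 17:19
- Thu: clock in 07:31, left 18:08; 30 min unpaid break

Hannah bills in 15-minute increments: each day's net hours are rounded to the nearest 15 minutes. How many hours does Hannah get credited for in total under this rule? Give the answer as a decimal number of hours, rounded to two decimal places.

31.75 hours

Mon: 10:56–20:07 = 9 h 11 min → rounds to 9 h 15 min
Tue: 07:50–13:20 = 5 h 30 min → rounds to 5 h 30 min
Wed: 10:25–17:19 = 6 h 54 min → rounds to 7 h 0 min
Thu: 07:31–18:08 = 10 h 37 min − 30 min = 10 h 7 min → rounds to 10 h 0 min
Total credited: 31 h 45 min.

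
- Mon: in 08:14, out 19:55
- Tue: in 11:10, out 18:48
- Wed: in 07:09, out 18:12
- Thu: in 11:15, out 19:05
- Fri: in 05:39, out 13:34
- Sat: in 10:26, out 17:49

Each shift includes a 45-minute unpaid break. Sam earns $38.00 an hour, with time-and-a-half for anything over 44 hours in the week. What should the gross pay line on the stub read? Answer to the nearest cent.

Mon: 08:14–19:55 = 11 h 41 min; less 45 min break → 10 h 56 min
Tue: 11:10–18:48 = 7 h 38 min; less 45 min break → 6 h 53 min
Wed: 07:09–18:12 = 11 h 3 min; less 45 min break → 10 h 18 min
Thu: 11:15–19:05 = 7 h 50 min; less 45 min break → 7 h 5 min
Fri: 05:39–13:34 = 7 h 55 min; less 45 min break → 7 h 10 min
Sat: 10:26–17:49 = 7 h 23 min; less 45 min break → 6 h 38 min
Total worked: 49 h 0 min = 2940 min.
Regular 44 h 0 min = 2640 min at $38.00/h; overtime 5 h 0 min = 300 min at $57.00/h.
Pay = (2640 × $38.00 + 300 × $57.00) ÷ 60 = $1957.00.

$1957.00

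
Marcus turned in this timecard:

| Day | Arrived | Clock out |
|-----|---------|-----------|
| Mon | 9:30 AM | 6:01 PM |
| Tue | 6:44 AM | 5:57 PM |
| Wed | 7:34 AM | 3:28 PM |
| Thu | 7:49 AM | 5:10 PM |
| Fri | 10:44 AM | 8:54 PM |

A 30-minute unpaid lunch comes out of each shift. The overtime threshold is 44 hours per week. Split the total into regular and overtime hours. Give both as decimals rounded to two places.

Mon: 9:30 AM–6:01 PM = 8 h 31 min; less 30 min break → 8 h 1 min
Tue: 6:44 AM–5:57 PM = 11 h 13 min; less 30 min break → 10 h 43 min
Wed: 7:34 AM–3:28 PM = 7 h 54 min; less 30 min break → 7 h 24 min
Thu: 7:49 AM–5:10 PM = 9 h 21 min; less 30 min break → 8 h 51 min
Fri: 10:44 AM–8:54 PM = 10 h 10 min; less 30 min break → 9 h 40 min
Total worked: 44 h 39 min = 44.65 h.
Threshold 44 h → overtime 0 h 39 min, regular 44 h 0 min.

Regular 44.00 hours, overtime 0.65 hours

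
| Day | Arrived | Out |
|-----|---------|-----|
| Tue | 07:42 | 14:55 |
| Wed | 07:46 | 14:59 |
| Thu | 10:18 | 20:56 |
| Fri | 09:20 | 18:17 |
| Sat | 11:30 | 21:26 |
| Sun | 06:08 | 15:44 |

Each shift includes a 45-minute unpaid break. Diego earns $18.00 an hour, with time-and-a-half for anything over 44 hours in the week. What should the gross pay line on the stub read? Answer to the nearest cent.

Tue: 07:42–14:55 = 7 h 13 min; less 45 min break → 6 h 28 min
Wed: 07:46–14:59 = 7 h 13 min; less 45 min break → 6 h 28 min
Thu: 10:18–20:56 = 10 h 38 min; less 45 min break → 9 h 53 min
Fri: 09:20–18:17 = 8 h 57 min; less 45 min break → 8 h 12 min
Sat: 11:30–21:26 = 9 h 56 min; less 45 min break → 9 h 11 min
Sun: 06:08–15:44 = 9 h 36 min; less 45 min break → 8 h 51 min
Total worked: 49 h 3 min = 2943 min.
Regular 44 h 0 min = 2640 min at $18.00/h; overtime 5 h 3 min = 303 min at $27.00/h.
Pay = (2640 × $18.00 + 303 × $27.00) ÷ 60 = $928.35.

$928.35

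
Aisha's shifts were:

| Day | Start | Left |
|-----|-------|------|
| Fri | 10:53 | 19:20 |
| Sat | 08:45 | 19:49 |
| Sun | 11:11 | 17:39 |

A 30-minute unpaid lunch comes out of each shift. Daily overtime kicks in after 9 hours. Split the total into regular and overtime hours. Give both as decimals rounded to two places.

Fri: 10:53–19:20 = 8 h 27 min; less 30 min break → 7 h 57 min
Sat: 08:45–19:49 = 11 h 4 min; less 30 min break → 10 h 34 min
Sun: 11:11–17:39 = 6 h 28 min; less 30 min break → 5 h 58 min
Fri reg 7 h 57 min / OT 0 h 0 min; Sat reg 9 h 0 min / OT 1 h 34 min; Sun reg 5 h 58 min / OT 0 h 0 min.
Totals: regular 22 h 55 min, overtime 1 h 34 min.

Regular 22.92 hours, overtime 1.57 hours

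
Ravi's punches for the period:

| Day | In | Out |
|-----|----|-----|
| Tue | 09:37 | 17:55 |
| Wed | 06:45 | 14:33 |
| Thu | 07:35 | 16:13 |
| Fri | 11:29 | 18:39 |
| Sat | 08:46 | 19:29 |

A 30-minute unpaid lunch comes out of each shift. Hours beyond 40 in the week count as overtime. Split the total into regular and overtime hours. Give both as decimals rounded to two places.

Regular 40.00 hours, overtime 0.12 hours

Tue: 09:37–17:55 = 8 h 18 min; less 30 min break → 7 h 48 min
Wed: 06:45–14:33 = 7 h 48 min; less 30 min break → 7 h 18 min
Thu: 07:35–16:13 = 8 h 38 min; less 30 min break → 8 h 8 min
Fri: 11:29–18:39 = 7 h 10 min; less 30 min break → 6 h 40 min
Sat: 08:46–19:29 = 10 h 43 min; less 30 min break → 10 h 13 min
Total worked: 40 h 7 min = 40.12 h.
Threshold 40 h → overtime 0 h 7 min, regular 40 h 0 min.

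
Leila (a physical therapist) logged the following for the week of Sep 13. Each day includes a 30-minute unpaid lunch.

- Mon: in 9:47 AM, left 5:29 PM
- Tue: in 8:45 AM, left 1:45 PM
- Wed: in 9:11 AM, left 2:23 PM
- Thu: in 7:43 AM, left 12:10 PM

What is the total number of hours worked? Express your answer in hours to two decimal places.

Mon: 9:47 AM–5:29 PM = 7 h 42 min; less 30 min break → 7 h 12 min
Tue: 8:45 AM–1:45 PM = 5 h 0 min; less 30 min break → 4 h 30 min
Wed: 9:11 AM–2:23 PM = 5 h 12 min; less 30 min break → 4 h 42 min
Thu: 7:43 AM–12:10 PM = 4 h 27 min; less 30 min break → 3 h 57 min
Total: 7 h 12 min + 4 h 30 min + 4 h 42 min + 3 h 57 min = 20 h 21 min.

20.35 hours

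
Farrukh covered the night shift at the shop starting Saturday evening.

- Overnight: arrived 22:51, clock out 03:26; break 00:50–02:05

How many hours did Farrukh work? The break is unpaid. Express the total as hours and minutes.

3 h 20 min

Overnight: 22:51 → midnight = 1 h 9 min; midnight → 03:26 = 3 h 26 min; span 4 h 35 min; less 75 min break → 3 h 20 min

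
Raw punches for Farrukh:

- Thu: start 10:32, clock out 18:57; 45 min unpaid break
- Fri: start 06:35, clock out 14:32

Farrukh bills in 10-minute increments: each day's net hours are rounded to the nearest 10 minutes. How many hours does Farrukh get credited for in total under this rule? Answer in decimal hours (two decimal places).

15.67 hours

Thu: 10:32–18:57 = 8 h 25 min − 45 min = 7 h 40 min → rounds to 7 h 40 min
Fri: 06:35–14:32 = 7 h 57 min → rounds to 8 h 0 min
Total credited: 15 h 40 min.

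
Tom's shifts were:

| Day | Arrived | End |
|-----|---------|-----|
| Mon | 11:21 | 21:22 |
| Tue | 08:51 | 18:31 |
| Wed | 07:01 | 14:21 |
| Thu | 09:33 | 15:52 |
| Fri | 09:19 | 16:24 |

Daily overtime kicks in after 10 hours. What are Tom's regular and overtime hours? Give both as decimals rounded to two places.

Regular 40.40 hours, overtime 0.02 hours

Mon: 11:21–21:22 = 10 h 1 min
Tue: 08:51–18:31 = 9 h 40 min
Wed: 07:01–14:21 = 7 h 20 min
Thu: 09:33–15:52 = 6 h 19 min
Fri: 09:19–16:24 = 7 h 5 min
Mon reg 10 h 0 min / OT 0 h 1 min; Tue reg 9 h 40 min / OT 0 h 0 min; Wed reg 7 h 20 min / OT 0 h 0 min; Thu reg 6 h 19 min / OT 0 h 0 min; Fri reg 7 h 5 min / OT 0 h 0 min.
Totals: regular 40 h 24 min, overtime 0 h 1 min.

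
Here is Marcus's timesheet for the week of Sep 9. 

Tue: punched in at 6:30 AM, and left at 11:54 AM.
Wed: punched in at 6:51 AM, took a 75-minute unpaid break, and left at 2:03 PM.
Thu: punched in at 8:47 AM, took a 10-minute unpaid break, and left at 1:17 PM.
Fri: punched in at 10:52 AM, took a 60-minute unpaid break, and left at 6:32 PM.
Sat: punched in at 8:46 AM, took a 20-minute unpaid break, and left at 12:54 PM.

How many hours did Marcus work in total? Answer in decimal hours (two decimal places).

26.15 hours

Tue: 6:30 AM–11:54 AM = 5 h 24 min
Wed: 6:51 AM–2:03 PM = 7 h 12 min; less 75 min break → 5 h 57 min
Thu: 8:47 AM–1:17 PM = 4 h 30 min; less 10 min break → 4 h 20 min
Fri: 10:52 AM–6:32 PM = 7 h 40 min; less 60 min break → 6 h 40 min
Sat: 8:46 AM–12:54 PM = 4 h 8 min; less 20 min break → 3 h 48 min
Total: 5 h 24 min + 5 h 57 min + 4 h 20 min + 6 h 40 min + 3 h 48 min = 26 h 9 min.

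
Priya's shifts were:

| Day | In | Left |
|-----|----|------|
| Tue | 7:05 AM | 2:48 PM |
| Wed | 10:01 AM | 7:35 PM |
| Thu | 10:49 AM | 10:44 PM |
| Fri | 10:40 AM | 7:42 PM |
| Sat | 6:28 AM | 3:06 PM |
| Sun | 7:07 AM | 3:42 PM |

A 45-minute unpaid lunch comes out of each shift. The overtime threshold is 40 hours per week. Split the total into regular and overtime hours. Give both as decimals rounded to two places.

Regular 40.00 hours, overtime 10.95 hours

Tue: 7:05 AM–2:48 PM = 7 h 43 min; less 45 min break → 6 h 58 min
Wed: 10:01 AM–7:35 PM = 9 h 34 min; less 45 min break → 8 h 49 min
Thu: 10:49 AM–10:44 PM = 11 h 55 min; less 45 min break → 11 h 10 min
Fri: 10:40 AM–7:42 PM = 9 h 2 min; less 45 min break → 8 h 17 min
Sat: 6:28 AM–3:06 PM = 8 h 38 min; less 45 min break → 7 h 53 min
Sun: 7:07 AM–3:42 PM = 8 h 35 min; less 45 min break → 7 h 50 min
Total worked: 50 h 57 min = 50.95 h.
Threshold 40 h → overtime 10 h 57 min, regular 40 h 0 min.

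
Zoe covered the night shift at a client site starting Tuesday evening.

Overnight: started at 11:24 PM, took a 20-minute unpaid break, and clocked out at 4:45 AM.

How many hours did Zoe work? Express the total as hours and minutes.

5 h 1 min

Overnight: 11:24 PM → midnight = 0 h 36 min; midnight → 4:45 AM = 4 h 45 min; span 5 h 21 min; less 20 min break → 5 h 1 min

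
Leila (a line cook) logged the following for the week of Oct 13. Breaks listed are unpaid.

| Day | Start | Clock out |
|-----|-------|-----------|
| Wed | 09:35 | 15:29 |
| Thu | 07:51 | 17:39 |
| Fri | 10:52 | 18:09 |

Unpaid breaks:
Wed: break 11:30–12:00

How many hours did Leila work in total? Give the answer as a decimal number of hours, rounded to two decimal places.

22.48 hours

Wed: 09:35–15:29 = 5 h 54 min; less 30 min break → 5 h 24 min
Thu: 07:51–17:39 = 9 h 48 min
Fri: 10:52–18:09 = 7 h 17 min
Total: 5 h 24 min + 9 h 48 min + 7 h 17 min = 22 h 29 min.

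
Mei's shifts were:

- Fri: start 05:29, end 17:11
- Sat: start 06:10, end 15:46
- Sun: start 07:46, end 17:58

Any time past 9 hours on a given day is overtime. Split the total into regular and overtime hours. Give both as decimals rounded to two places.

Regular 27.00 hours, overtime 4.50 hours

Fri: 05:29–17:11 = 11 h 42 min
Sat: 06:10–15:46 = 9 h 36 min
Sun: 07:46–17:58 = 10 h 12 min
Fri reg 9 h 0 min / OT 2 h 42 min; Sat reg 9 h 0 min / OT 0 h 36 min; Sun reg 9 h 0 min / OT 1 h 12 min.
Totals: regular 27 h 0 min, overtime 4 h 30 min.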